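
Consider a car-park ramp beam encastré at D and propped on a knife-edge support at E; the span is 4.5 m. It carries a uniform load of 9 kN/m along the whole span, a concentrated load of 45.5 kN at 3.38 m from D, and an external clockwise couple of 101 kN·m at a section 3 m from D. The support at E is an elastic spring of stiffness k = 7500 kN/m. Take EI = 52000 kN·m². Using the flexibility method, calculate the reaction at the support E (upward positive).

R_E = 60.23 kN

Release the roller at E. Primary structure: cantilever fixed at D.
Free-end deflection of the primary structure under the applied loading (downward +):
  UDL 9: wL⁴/(8EI) = 461.3/EI
  point load 45.5 at a = 3.38: Pa²(3L − a)/(6EI) = 876.7/EI
  clockwise couple 101 at a = 3: M₀a(2L − a)/(2EI) = 909/EI
  δ_0 = 2247/EI
Tip deflection under a unit load at E: L³/(3EI) = 30.38/EI.
With EI = 52000 kN·m²: δ_0 = 0.043213 m and δ_{EE} = 0.000584 m/kN.
Compatibility — the spring shortens by R_E/k under the reaction it provides: δ_0 − R_E·δ_{EE} = R_E/k. With 1/k = 0.000133 m/kN, R_E = δ_0 / (δ_{EE} + 1/k) = 0.043213 / (0.000584 + 0.000133) = 60.23 kN.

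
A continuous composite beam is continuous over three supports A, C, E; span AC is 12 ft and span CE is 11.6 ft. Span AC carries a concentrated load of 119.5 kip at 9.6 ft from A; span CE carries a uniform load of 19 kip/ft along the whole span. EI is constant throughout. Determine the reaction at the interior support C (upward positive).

Insert a hinge at C; M_C is the redundant, and each span becomes simply supported.
End slopes at the hinge C, treating each span as simply supported:
  span AC: point load 119.5 at a = 9.6: Pab(L + a)/(6LEI) = 826/EI
  span CE: UDL 19: wL³/(24EI) = 1236/EI
  relative rotation θ_0 = (826 + 1236)/EI = 2062/EI
A unit hogging moment at C produces rotation L₁/(3EI) + L₂/(3EI) = 7.867/EI.
Slope continuity at C: θ_0 = M_C·7.867/EI, so M_C = 2062/7.867 = 262.1 kip·ft (hogging).
Span AC, ΣM about A with M_C applied at C: R_C^{AC}·12 = 1147 + 262.1, so R_C^{AC} = 117.4 kip and R_A = 119.5 − 117.4 = 2.06 kip.
Span CE, ΣM about E: R_C^{CE}·11.6 = 1278 + 262.1, so R_C^{CE} = 132.8 kip and R_E = 220.4 − 132.8 = 87.61 kip.
R_C = 117.4 + 132.8 = 250.2 kip.

R_C = 250.2 kip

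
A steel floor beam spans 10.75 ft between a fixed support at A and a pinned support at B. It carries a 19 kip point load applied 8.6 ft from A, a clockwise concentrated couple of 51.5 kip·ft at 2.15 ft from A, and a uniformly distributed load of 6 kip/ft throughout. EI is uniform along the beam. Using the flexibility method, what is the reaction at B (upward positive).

Choose R_B as the redundant. The primary structure is the cantilever fixed at A.
Deflection at B on the released cantilever, summing each load's contribution:
  point load 19 at a = 8.6: Pa²(3L − a)/(6EI) = 5539/EI
  clockwise couple 51.5 at a = 2.15: M₀a(2L − a)/(2EI) = 1071/EI
  UDL 6: wL⁴/(8EI) = 10016/EI
  δ_0 = 16626/EI
Flexibility coefficient — unit upward force at B: δ_{BB} = L³/(3EI) = 414.1/EI.
The prop prevents deflection at B: R_B = δ_0/δ_{BB} = 16626/414.1 = 40.15 kip.

R_B = 40.15 kip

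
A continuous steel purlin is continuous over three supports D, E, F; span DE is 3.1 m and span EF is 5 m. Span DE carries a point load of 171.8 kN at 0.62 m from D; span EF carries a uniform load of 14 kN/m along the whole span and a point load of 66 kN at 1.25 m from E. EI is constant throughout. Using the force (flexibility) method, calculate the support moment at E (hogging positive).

Take M_E as the redundant. Released structure: two simple spans DE and EF with a hinge at E.
Discontinuity in slope at E on the released structure — sum the simple-span end rotations:
  span DE: point load 171.8 at a = 0.62: Pab(L + a)/(6LEI) = 52.83/EI
  span EF: UDL 14: wL³/(24EI) = 72.92/EI
  span EF: point load 66 at a = 1.25: Pab(L + b)/(6LEI) = 90.23/EI
  relative rotation θ_0 = (52.83 + 163.2)/EI = 216/EI
A unit hogging moment at E produces rotation L₁/(3EI) + L₂/(3EI) = 2.7/EI.
Compatibility: M_E·(L₁+L₂)/(3EI) = θ_0, giving M_E = 79.99 kN·m (hogging).

M_E = 79.99 kN·m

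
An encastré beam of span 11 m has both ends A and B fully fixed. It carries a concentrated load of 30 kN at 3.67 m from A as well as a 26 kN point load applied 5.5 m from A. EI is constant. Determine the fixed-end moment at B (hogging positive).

M_B = 60.23 kN·m

Take the two fixed-end moments M_A, M_B as redundants; the released structure is the simple span AB.
End rotations of the released simple span under the applied load (×1/EI):
  at A: point load 30 at a = 3.67: Pab(L + b)/(6LEI) = 224.1/EI
  at B: point load 30 at a = 3.67: Pab(L + a)/(6LEI) = 179.4/EI
  at A: point load 26 at a = 5.5: Pab(L + b)/(6LEI) = 196.6/EI
  at B: point load 26 at a = 5.5: Pab(L + a)/(6LEI) = 196.6/EI
  θ_A0 = 420.8/EI,  θ_B0 = 376/EI
Flexibility coefficients: a unit moment at one end gives L/(3EI) there and L/(6EI) at the far end, so f₁₁ = f₂₂ = 3.667/EI and f₁₂ = f₂₁ = 1.833/EI.
Compatibility — zero rotation at each built-in end:
  3.667 M_A + 1.833 M_B = 420.8
  1.833 M_A + 3.667 M_B = 376
Solving the pair gives M_A = 84.64 kN·m and M_B = 60.23 kN·m (hogging).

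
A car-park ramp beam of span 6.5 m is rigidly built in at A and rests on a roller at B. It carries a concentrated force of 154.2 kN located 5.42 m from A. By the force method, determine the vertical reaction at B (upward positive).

Release the roller at B. Primary structure: cantilever fixed at A.
Primary-structure tip deflection at B by superposition:
  point load 154.2 at a = 5.42: Pa²(3L − a)/(6EI) = 10630/EI
Tip deflection under a unit load at B: L³/(3EI) = 91.54/EI.
The prop prevents deflection at B: R_B = δ_0/δ_{BB} = 10630/91.54 = 116.1 kN.

R_B = 116.1 kN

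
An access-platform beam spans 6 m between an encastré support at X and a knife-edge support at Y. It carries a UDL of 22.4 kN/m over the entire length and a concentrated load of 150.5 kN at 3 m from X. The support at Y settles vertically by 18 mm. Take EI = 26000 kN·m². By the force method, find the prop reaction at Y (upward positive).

R_Y = 90.93 kN

Take the reaction at Y as the redundant and release it; the primary structure is a cantilever fixed at X.
Free-end deflection of the primary structure under the applied loading (downward +):
  UDL 22.4: wL⁴/(8EI) = 3629/EI
  point load 150.5 at a = 3: Pa²(3L − a)/(6EI) = 3386/EI
  δ_0 = 7015/EI
Flexibility coefficient — unit upward force at Y: δ_{YY} = L³/(3EI) = 72/EI.
With EI = 26000 kN·m²: δ_0 = 0.26981 m and δ_{YY} = 0.002769 m/kN.
Compatibility — the beam at Y must follow the support down by 0.018 m: δ_0 − R_Y·δ_{YY} = 0.018, so R_Y = (0.26981 − 0.018)/0.002769 = 90.93 kN.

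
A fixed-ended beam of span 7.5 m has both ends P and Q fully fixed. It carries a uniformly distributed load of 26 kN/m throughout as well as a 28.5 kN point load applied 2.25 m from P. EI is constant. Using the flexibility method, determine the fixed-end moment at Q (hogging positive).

M_Q = 135.3 kN·m

Release both end moments; the primary structure is a simply-supported span PQ with redundants M_P and M_Q.
Simple-span end rotations at P and Q under the given loads:
  at P: UDL 26: wL³/(24EI) = 457/EI
  at Q: UDL 26: wL³/(24EI) = 457/EI
  at P: point load 28.5 at a = 2.25: Pab(L + b)/(6LEI) = 95.39/EI
  at Q: point load 28.5 at a = 2.25: Pab(L + a)/(6LEI) = 72.94/EI
  θ_P0 = 552.4/EI,  θ_Q0 = 530/EI
Flexibility coefficients: a unit moment at one end gives L/(3EI) there and L/(6EI) at the far end, so f₁₁ = f₂₂ = 2.5/EI and f₁₂ = f₂₁ = 1.25/EI.
Compatibility — zero rotation at each built-in end:
  2.5 M_P + 1.25 M_Q = 552.4
  1.25 M_P + 2.5 M_Q = 530
Solving the pair gives M_P = 153.3 kN·m and M_Q = 135.3 kN·m (hogging).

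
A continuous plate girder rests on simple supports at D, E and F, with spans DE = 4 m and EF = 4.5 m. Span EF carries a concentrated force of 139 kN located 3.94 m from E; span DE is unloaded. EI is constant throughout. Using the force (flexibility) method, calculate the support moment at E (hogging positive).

Take M_E as the redundant. Released structure: two simple spans DE and EF with a hinge at E.
Discontinuity in slope at E on the released structure — sum the simple-span end rotations:
  span EF: point load 139 at a = 3.94: Pab(L + b)/(6LEI) = 57.48/EI
  relative rotation θ_0 = (0 + 57.48)/EI = 57.48/EI
A unit hogging moment at E produces rotation L₁/(3EI) + L₂/(3EI) = 2.833/EI.
Compatibility: M_E·(L₁+L₂)/(3EI) = θ_0, giving M_E = 20.29 kN·m (hogging).

M_E = 20.29 kN·m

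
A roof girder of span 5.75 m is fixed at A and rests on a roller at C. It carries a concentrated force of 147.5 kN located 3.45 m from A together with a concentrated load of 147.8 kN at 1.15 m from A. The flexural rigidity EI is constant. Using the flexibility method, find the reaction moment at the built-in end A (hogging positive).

Release the roller at C. Primary structure: cantilever fixed at A.
Deflection at C on the released cantilever, summing each load's contribution:
  point load 147.5 at a = 3.45: Pa²(3L − a)/(6EI) = 4038/EI
  point load 147.8 at a = 1.15: Pa²(3L − a)/(6EI) = 524.5/EI
  δ_0 = 4562/EI
Flexibility coefficient — unit upward force at C: δ_{CC} = L³/(3EI) = 63.37/EI.
The prop prevents deflection at C: R_C = δ_0/δ_{CC} = 4562/63.37 = 72 kN.
Moment equilibrium about A: M_A = Σ(load moments about A) − R_C·L = 678.8 − 72×5.75 = 264.9 kN·m.

M_A = 264.9 kN·m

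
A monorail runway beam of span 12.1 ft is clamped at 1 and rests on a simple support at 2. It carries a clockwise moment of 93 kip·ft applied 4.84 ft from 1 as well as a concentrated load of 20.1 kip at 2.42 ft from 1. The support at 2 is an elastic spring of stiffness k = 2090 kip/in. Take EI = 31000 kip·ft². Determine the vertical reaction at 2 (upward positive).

R_2 = 8.486 kip

Choose R_2 as the redundant. The primary structure is the cantilever fixed at 1.
Downward deflection at the released point 2 due to the loads:
  clockwise couple 93 at a = 4.84: M₀a(2L − a)/(2EI) = 4357/EI
  point load 20.1 at a = 2.42: Pa²(3L − a)/(6EI) = 664.7/EI
  δ_0 = 5022/EI
Tip deflection under a unit load at 2: L³/(3EI) = 590.5/EI.
With EI = 31000 kip·ft²: δ_0 = 0.162 ft and δ_{22} = 0.019049 ft/kip.
Compatibility — the spring shortens by R_2/k under the reaction it provides: δ_0 − R_2·δ_{22} = R_2/k. With 1/k = 1/(2090×12) ft/kip = 0.00004 ft/kip, R_2 = δ_0 / (δ_{22} + 1/k) = 0.162 / (0.019049 + 0.00004) = 8.486 kip.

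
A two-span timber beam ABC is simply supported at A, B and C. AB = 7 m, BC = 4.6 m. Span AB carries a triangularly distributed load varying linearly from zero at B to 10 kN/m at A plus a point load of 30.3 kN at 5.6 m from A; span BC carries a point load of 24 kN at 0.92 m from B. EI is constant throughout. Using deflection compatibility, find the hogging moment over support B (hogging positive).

M_B = 41.98 kN·m

Insert a hinge at B; M_B is the redundant, and each span becomes simply supported.
End slopes at the hinge B, treating each span as simply supported:
  span AB: triangular load, peak 10: 7w₀L³/(360EI) = 66.69/EI
  span AB: point load 30.3 at a = 5.6: Pab(L + a)/(6LEI) = 71.27/EI
  span BC: point load 24 at a = 0.92: Pab(L + b)/(6LEI) = 24.38/EI
  relative rotation θ_0 = (138 + 24.38)/EI = 162.3/EI
A unit hogging moment at B produces rotation L₁/(3EI) + L₂/(3EI) = 3.867/EI.
Slope continuity at B: θ_0 = M_B·3.867/EI, so M_B = 162.3/3.867 = 41.98 kN·m (hogging).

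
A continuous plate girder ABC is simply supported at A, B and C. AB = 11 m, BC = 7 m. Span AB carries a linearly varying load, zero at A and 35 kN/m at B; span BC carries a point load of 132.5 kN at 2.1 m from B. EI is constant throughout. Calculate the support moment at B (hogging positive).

M_B = 236.9 kN·m

Insert a hinge at B; M_B is the redundant, and each span becomes simply supported.
End slopes at the hinge B, treating each span as simply supported:
  span AB: triangular load, peak 35: w₀L³/(45EI) = 1035/EI
  span BC: point load 132.5 at a = 2.1: Pab(L + b)/(6LEI) = 386.3/EI
  relative rotation θ_0 = (1035 + 386.3)/EI = 1422/EI
A unit hogging moment at B produces rotation L₁/(3EI) + L₂/(3EI) = 6/EI.
Compatibility: M_B·(L₁+L₂)/(3EI) = θ_0, giving M_B = 236.9 kN·m (hogging).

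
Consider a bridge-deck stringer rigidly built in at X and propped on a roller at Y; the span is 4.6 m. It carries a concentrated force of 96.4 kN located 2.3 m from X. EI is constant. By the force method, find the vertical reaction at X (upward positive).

Choose R_Y as the redundant. The primary structure is the cantilever fixed at X.
Deflection at Y on the released cantilever, summing each load's contribution:
  point load 96.4 at a = 2.3: Pa²(3L − a)/(6EI) = 977.4/EI
Tip deflection under a unit load at Y: L³/(3EI) = 32.45/EI.
Compatibility at Y: δ_0 − R_Y·δ_{YY} = 0, so R_Y = 977.4/32.45 = 30.12 kN.
Vertical equilibrium: R_X = ΣP − R_Y = 96.4 − 30.12 = 66.28 kN.

R_X = 66.28 kN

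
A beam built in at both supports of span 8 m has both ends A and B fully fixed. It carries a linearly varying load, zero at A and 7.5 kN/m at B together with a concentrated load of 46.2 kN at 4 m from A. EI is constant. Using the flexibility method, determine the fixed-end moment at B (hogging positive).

M_B = 70.2 kN·m

Take the two fixed-end moments M_A, M_B as redundants; the released structure is the simple span AB.
On the primary (simply-supported) span, the end slopes from the loading are:
  at A: triangular load, peak 7.5: 7w₀L³/(360EI) = 74.67/EI
  at B: triangular load, peak 7.5: w₀L³/(45EI) = 85.33/EI
  at A: point load 46.2 at a = 4: Pab(L + b)/(6LEI) = 184.8/EI
  at B: point load 46.2 at a = 4: Pab(L + a)/(6LEI) = 184.8/EI
  θ_A0 = 259.5/EI,  θ_B0 = 270.1/EI
Flexibility coefficients: a unit moment at one end gives L/(3EI) there and L/(6EI) at the far end, so f₁₁ = f₂₂ = 2.667/EI and f₁₂ = f₂₁ = 1.333/EI.
Compatibility — zero rotation at each built-in end:
  2.667 M_A + 1.333 M_B = 259.5
  1.333 M_A + 2.667 M_B = 270.1
Solving the pair gives M_A = 62.2 kN·m and M_B = 70.2 kN·m (hogging).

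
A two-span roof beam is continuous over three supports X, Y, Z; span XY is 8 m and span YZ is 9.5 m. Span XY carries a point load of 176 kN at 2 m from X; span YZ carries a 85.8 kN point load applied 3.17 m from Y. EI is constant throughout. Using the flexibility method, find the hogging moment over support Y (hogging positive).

M_Y = 157.4 kN·m

Release continuity at Y by inserting a hinge; the redundant is the internal moment M_Y. The primary structure is two simply-supported spans XY and YZ.
Rotations at Y on the released spans (each span's end-slope, ×1/EI):
  span XY: point load 176 at a = 2: Pab(L + a)/(6LEI) = 440/EI
  span YZ: point load 85.8 at a = 3.17: Pab(L + b)/(6LEI) = 478.1/EI
  relative rotation θ_0 = (440 + 478.1)/EI = 918.1/EI
A unit hogging moment at Y produces rotation L₁/(3EI) + L₂/(3EI) = 5.833/EI.
Compatibility: M_Y·(L₁+L₂)/(3EI) = θ_0, giving M_Y = 157.4 kN·m (hogging).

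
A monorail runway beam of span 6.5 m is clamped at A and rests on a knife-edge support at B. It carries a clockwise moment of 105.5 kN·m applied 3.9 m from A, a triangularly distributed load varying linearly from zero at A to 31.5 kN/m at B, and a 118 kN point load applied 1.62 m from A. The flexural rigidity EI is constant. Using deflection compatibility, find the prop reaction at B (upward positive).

R_B = 86.84 kN

Take the reaction at B as the redundant and release it; the primary structure is a cantilever fixed at A.
Downward deflection at the released point B due to the loads:
  clockwise couple 105.5 at a = 3.9: M₀a(2L − a)/(2EI) = 1872/EI
  triangular load, peak 31.5 at the free end: 11w₀L⁴/(120EI) = 5154/EI
  point load 118 at a = 1.62: Pa²(3L − a)/(6EI) = 922.8/EI
  δ_0 = 7949/EI
Tip deflection under a unit load at B: L³/(3EI) = 91.54/EI.
Compatibility at B: δ_0 − R_B·δ_{BB} = 0, so R_B = 7949/91.54 = 86.84 kN.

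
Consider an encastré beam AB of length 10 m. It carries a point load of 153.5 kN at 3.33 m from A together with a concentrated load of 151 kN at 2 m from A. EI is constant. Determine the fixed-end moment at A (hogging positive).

M_A = 420.7 kN·m

Take the two fixed-end moments M_A, M_B as redundants; the released structure is the simple span AB.
Simple-span end rotations at A and B under the given loads:
  at A: point load 153.5 at a = 3.33: Pab(L + b)/(6LEI) = 947.2/EI
  at B: point load 153.5 at a = 3.33: Pab(L + a)/(6LEI) = 757.5/EI
  at A: point load 151 at a = 2: Pab(L + b)/(6LEI) = 724.8/EI
  at B: point load 151 at a = 2: Pab(L + a)/(6LEI) = 483.2/EI
  θ_A0 = 1672/EI,  θ_B0 = 1241/EI
Flexibility coefficients: a unit moment at one end gives L/(3EI) there and L/(6EI) at the far end, so f₁₁ = f₂₂ = 3.333/EI and f₁₂ = f₂₁ = 1.667/EI.
Compatibility — zero rotation at each built-in end:
  3.333 M_A + 1.667 M_B = 1672
  1.667 M_A + 3.333 M_B = 1241
Solving the pair gives M_A = 420.7 kN·m and M_B = 161.9 kN·m (hogging).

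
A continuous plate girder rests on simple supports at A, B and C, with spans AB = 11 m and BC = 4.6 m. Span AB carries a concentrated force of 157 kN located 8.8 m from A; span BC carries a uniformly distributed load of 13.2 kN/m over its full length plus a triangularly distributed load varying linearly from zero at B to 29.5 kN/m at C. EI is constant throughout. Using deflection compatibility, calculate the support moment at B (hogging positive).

M_B = 196.4 kN·m

Take M_B as the redundant. Released structure: two simple spans AB and BC with a hinge at B.
Discontinuity in slope at B on the released structure — sum the simple-span end rotations:
  span AB: point load 157 at a = 8.8: Pab(L + a)/(6LEI) = 911.9/EI
  span BC: UDL 13.2: wL³/(24EI) = 53.53/EI
  span BC: triangular load, peak 29.5: 7w₀L³/(360EI) = 55.83/EI
  relative rotation θ_0 = (911.9 + 109.4)/EI = 1021/EI
A unit hogging moment at B produces rotation L₁/(3EI) + L₂/(3EI) = 5.2/EI.
Slope continuity at B: θ_0 = M_B·5.2/EI, so M_B = 1021/5.2 = 196.4 kN·m (hogging).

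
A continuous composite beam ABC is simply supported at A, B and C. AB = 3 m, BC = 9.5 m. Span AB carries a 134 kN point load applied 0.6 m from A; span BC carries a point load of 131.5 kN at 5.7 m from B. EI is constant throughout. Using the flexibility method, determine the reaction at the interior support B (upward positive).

R_B = 153.4 kN

Take M_B as the redundant. Released structure: two simple spans AB and BC with a hinge at B.
Rotations at B on the released spans (each span's end-slope, ×1/EI):
  span AB: point load 134 at a = 0.6: Pab(L + a)/(6LEI) = 38.59/EI
  span BC: point load 131.5 at a = 5.7: Pab(L + b)/(6LEI) = 664.6/EI
  relative rotation θ_0 = (38.59 + 664.6)/EI = 703.2/EI
A unit hogging moment at B produces rotation L₁/(3EI) + L₂/(3EI) = 4.167/EI.
Slope continuity at B: θ_0 = M_B·4.167/EI, so M_B = 703.2/4.167 = 168.8 kN·m (hogging).
Span AB, ΣM about A with M_B applied at B: R_B^{AB}·3 = 80.4 + 168.8, so R_B^{AB} = 83.06 kN and R_A = 134 − 83.06 = 50.94 kN.
Span BC, ΣM about C: R_B^{BC}·9.5 = 499.7 + 168.8, so R_B^{BC} = 70.36 kN and R_C = 131.5 − 70.36 = 61.14 kN.
R_B = 83.06 + 70.36 = 153.4 kN.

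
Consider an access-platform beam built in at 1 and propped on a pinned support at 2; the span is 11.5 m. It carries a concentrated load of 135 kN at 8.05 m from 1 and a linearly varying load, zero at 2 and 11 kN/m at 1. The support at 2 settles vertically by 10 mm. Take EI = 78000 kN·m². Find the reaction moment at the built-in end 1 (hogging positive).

M_1 = 326.6 kN·m

Release the roller at 2. Primary structure: cantilever fixed at 1.
Deflection at 2 on the released cantilever, summing each load's contribution:
  point load 135 at a = 8.05: Pa²(3L − a)/(6EI) = 38566/EI
  triangular load, peak 11 at the fixed end: w₀L⁴/(30EI) = 6413/EI
  δ_0 = 44979/EI
Flexibility coefficient — unit upward force at 2: δ_{22} = L³/(3EI) = 507/EI.
With EI = 78000 kN·m²: δ_0 = 0.57665 m and δ_{22} = 0.006499 m/kN.
Compatibility — the beam at 2 must follow the support down by 0.01 m: δ_0 − R_2·δ_{22} = 0.01, so R_2 = (0.57665 − 0.01)/0.006499 = 87.18 kN.
Moment equilibrium about 1: M_1 = Σ(load moments about 1) − R_2·L = 1329 − 87.18×11.5 = 326.6 kN·m.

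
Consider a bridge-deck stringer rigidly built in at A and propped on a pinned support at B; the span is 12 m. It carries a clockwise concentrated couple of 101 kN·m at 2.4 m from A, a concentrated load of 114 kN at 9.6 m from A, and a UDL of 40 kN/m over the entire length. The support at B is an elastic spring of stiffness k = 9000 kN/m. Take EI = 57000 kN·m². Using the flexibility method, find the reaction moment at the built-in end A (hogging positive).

Take the reaction at B as the redundant and release it; the primary structure is a cantilever fixed at A.
Downward deflection at the released point B due to the loads:
  clockwise couple 101 at a = 2.4: M₀a(2L − a)/(2EI) = 2618/EI
  point load 114 at a = 9.6: Pa²(3L − a)/(6EI) = 46227/EI
  UDL 40: wL⁴/(8EI) = 103680/EI
  δ_0 = 152525/EI
Tip deflection under a unit load at B: L³/(3EI) = 576/EI.
With EI = 57000 kN·m²: δ_0 = 2.6759 m and δ_{BB} = 0.010105 m/kN.
Compatibility — the spring shortens by R_B/k under the reaction it provides: δ_0 − R_B·δ_{BB} = R_B/k. With 1/k = 0.000111 m/kN, R_B = δ_0 / (δ_{BB} + 1/k) = 2.6759 / (0.010105 + 0.000111) = 261.9 kN.
Moment equilibrium about A: M_A = Σ(load moments about A) − R_B·L = 4075 − 261.9×12 = 932.3 kN·m.

M_A = 932.3 kN·m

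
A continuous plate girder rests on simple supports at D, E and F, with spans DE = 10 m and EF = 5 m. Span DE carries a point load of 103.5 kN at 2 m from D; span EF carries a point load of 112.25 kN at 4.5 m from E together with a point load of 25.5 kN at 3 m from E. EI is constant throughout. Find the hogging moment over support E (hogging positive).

M_E = 82.64 kN·m

Insert a hinge at E; M_E is the redundant, and each span becomes simply supported.
End slopes at the hinge E, treating each span as simply supported:
  span DE: point load 103.5 at a = 2: Pab(L + a)/(6LEI) = 331.2/EI
  span EF: point load 112.25 at a = 4.5: Pab(L + b)/(6LEI) = 46.3/EI
  span EF: point load 25.5 at a = 3: Pab(L + b)/(6LEI) = 35.7/EI
  relative rotation θ_0 = (331.2 + 82)/EI = 413.2/EI
A unit hogging moment at E produces rotation L₁/(3EI) + L₂/(3EI) = 5/EI.
Compatibility: M_E·(L₁+L₂)/(3EI) = θ_0, giving M_E = 82.64 kN·m (hogging).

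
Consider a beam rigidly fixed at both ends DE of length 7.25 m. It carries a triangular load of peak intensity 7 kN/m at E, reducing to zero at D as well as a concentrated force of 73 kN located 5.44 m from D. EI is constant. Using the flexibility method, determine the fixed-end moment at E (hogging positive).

Take the two fixed-end moments M_D, M_E as redundants; the released structure is the simple span DE.
On the primary (simply-supported) span, the end slopes from the loading are:
  at D: triangular load, peak 7: 7w₀L³/(360EI) = 51.87/EI
  at E: triangular load, peak 7: w₀L³/(45EI) = 59.28/EI
  at D: point load 73 at a = 5.44: Pab(L + b)/(6LEI) = 149.7/EI
  at E: point load 73 at a = 5.44: Pab(L + a)/(6LEI) = 209.7/EI
  θ_D0 = 201.6/EI,  θ_E0 = 269/EI
Flexibility coefficients: a unit moment at one end gives L/(3EI) there and L/(6EI) at the far end, so f₁₁ = f₂₂ = 2.417/EI and f₁₂ = f₂₁ = 1.208/EI.
Compatibility — zero rotation at each built-in end:
  2.417 M_D + 1.208 M_E = 201.6
  1.208 M_D + 2.417 M_E = 269
Solving the pair gives M_D = 37.02 kN·m and M_E = 92.79 kN·m (hogging).

M_E = 92.79 kN·m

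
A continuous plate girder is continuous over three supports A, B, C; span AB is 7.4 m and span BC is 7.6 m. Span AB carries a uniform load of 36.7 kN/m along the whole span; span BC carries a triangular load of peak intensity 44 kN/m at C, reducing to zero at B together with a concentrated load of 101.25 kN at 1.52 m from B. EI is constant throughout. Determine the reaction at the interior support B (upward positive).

R_B = 340.6 kN

Insert a hinge at B; M_B is the redundant, and each span becomes simply supported.
Discontinuity in slope at B on the released structure — sum the simple-span end rotations:
  span AB: UDL 36.7: wL³/(24EI) = 619.7/EI
  span BC: triangular load, peak 44: 7w₀L³/(360EI) = 375.6/EI
  span BC: point load 101.25 at a = 1.52: Pab(L + b)/(6LEI) = 280.7/EI
  relative rotation θ_0 = (619.7 + 656.3)/EI = 1276/EI
A unit hogging moment at B produces rotation L₁/(3EI) + L₂/(3EI) = 5/EI.
Slope continuity at B: θ_0 = M_B·5/EI, so M_B = 1276/5 = 255.2 kN·m (hogging).
Span AB, ΣM about A with M_B applied at B: R_B^{AB}·7.4 = 1005 + 255.2, so R_B^{AB} = 170.3 kN and R_A = 271.6 − 170.3 = 101.3 kN.
Span BC, ΣM about C: R_B^{BC}·7.6 = 1039 + 255.2, so R_B^{BC} = 170.3 kN and R_C = 268.4 − 170.3 = 98.14 kN.
R_B = 170.3 + 170.3 = 340.6 kN.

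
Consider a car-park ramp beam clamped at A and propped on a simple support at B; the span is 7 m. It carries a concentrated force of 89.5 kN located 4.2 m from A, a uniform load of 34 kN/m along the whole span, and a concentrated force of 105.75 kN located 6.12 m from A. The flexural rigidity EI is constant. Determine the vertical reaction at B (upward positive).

R_B = 213.8 kN

Take the reaction at B as the redundant and release it; the primary structure is a cantilever fixed at A.
Free-end deflection of the primary structure under the applied loading (downward +):
  point load 89.5 at a = 4.2: Pa²(3L − a)/(6EI) = 4421/EI
  UDL 34: wL⁴/(8EI) = 10204/EI
  point load 105.75 at a = 6.12: Pa²(3L − a)/(6EI) = 9823/EI
  δ_0 = 24448/EI
Tip deflection under a unit load at B: L³/(3EI) = 114.3/EI.
Compatibility at B: δ_0 − R_B·δ_{BB} = 0, so R_B = 24448/114.3 = 213.8 kN.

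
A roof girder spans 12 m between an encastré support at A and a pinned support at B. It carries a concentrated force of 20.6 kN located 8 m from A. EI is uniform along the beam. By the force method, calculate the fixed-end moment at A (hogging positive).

Release the roller at B. Primary structure: cantilever fixed at A.
Free-end deflection of the primary structure under the applied loading (downward +):
  point load 20.6 at a = 8: Pa²(3L − a)/(6EI) = 6153/EI
Flexibility coefficient — unit upward force at B: δ_{BB} = L³/(3EI) = 576/EI.
Compatibility at B: δ_0 − R_B·δ_{BB} = 0, so R_B = 6153/576 = 10.68 kN.
Moment equilibrium about A: M_A = Σ(load moments about A) − R_B·L = 164.8 − 10.68×12 = 36.62 kN·m.

M_A = 36.62 kN·m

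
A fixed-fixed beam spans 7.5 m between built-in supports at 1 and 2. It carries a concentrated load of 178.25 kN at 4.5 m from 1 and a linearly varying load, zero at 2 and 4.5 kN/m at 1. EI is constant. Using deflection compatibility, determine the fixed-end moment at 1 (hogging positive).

M_1 = 141 kN·m

Take the two fixed-end moments M_1, M_2 as redundants; the released structure is the simple span 12.
On the primary (simply-supported) span, the end slopes from the loading are:
  at 1: point load 178.25 at a = 4.5: Pab(L + b)/(6LEI) = 561.5/EI
  at 2: point load 178.25 at a = 4.5: Pab(L + a)/(6LEI) = 641.7/EI
  at 1: triangular load, peak 4.5: w₀L³/(45EI) = 42.19/EI
  at 2: triangular load, peak 4.5: 7w₀L³/(360EI) = 36.91/EI
  θ_10 = 603.7/EI,  θ_20 = 678.6/EI
Flexibility coefficients: a unit moment at one end gives L/(3EI) there and L/(6EI) at the far end, so f₁₁ = f₂₂ = 2.5/EI and f₁₂ = f₂₁ = 1.25/EI.
Compatibility — zero rotation at each built-in end:
  2.5 M_1 + 1.25 M_2 = 603.7
  1.25 M_1 + 2.5 M_2 = 678.6
Solving the pair gives M_1 = 141 kN·m and M_2 = 200.9 kN·m (hogging).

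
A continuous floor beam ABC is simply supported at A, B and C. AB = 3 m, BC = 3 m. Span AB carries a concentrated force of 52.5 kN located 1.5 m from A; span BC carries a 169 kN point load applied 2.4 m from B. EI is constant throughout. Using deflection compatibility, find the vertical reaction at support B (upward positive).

Insert a hinge at B; M_B is the redundant, and each span becomes simply supported.
Discontinuity in slope at B on the released structure — sum the simple-span end rotations:
  span AB: point load 52.5 at a = 1.5: Pab(L + a)/(6LEI) = 29.53/EI
  span BC: point load 169 at a = 2.4: Pab(L + b)/(6LEI) = 48.67/EI
  relative rotation θ_0 = (29.53 + 48.67)/EI = 78.2/EI
A unit hogging moment at B produces rotation L₁/(3EI) + L₂/(3EI) = 2/EI.
Slope continuity at B: θ_0 = M_B·2/EI, so M_B = 78.2/2 = 39.1 kN·m (hogging).
Span AB, ΣM about A with M_B applied at B: R_B^{AB}·3 = 78.75 + 39.1, so R_B^{AB} = 39.28 kN and R_A = 52.5 − 39.28 = 13.22 kN.
Span BC, ΣM about C: R_B^{BC}·3 = 101.4 + 39.1, so R_B^{BC} = 46.83 kN and R_C = 169 − 46.83 = 122.2 kN.
R_B = 39.28 + 46.83 = 86.12 kN.

R_B = 86.12 kN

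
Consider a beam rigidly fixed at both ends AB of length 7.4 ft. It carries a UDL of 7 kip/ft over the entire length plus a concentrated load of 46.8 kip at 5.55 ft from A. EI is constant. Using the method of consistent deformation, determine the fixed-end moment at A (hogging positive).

Release both end moments; the primary structure is a simply-supported span AB with redundants M_A and M_B.
On the primary (simply-supported) span, the end slopes from the loading are:
  at A: UDL 7: wL³/(24EI) = 118.2/EI
  at B: UDL 7: wL³/(24EI) = 118.2/EI
  at A: point load 46.8 at a = 5.55: Pab(L + b)/(6LEI) = 100.1/EI
  at B: point load 46.8 at a = 5.55: Pab(L + a)/(6LEI) = 140.2/EI
  θ_A0 = 218.3/EI,  θ_B0 = 258.3/EI
Flexibility coefficients: a unit moment at one end gives L/(3EI) there and L/(6EI) at the far end, so f₁₁ = f₂₂ = 2.467/EI and f₁₂ = f₂₁ = 1.233/EI.
Compatibility — zero rotation at each built-in end:
  2.467 M_A + 1.233 M_B = 218.3
  1.233 M_A + 2.467 M_B = 258.3
Solving the pair gives M_A = 48.18 kip·ft and M_B = 80.64 kip·ft (hogging).

M_A = 48.18 kip·ft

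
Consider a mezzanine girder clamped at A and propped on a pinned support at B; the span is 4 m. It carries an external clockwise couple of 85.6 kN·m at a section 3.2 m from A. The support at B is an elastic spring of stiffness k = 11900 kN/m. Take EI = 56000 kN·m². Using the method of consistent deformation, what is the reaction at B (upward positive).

R_B = 25.25 kN

Choose R_B as the redundant. The primary structure is the cantilever fixed at A.
Primary-structure tip deflection at B by superposition:
  clockwise couple 85.6 at a = 3.2: M₀a(2L − a)/(2EI) = 657.4/EI
Tip deflection under a unit load at B: L³/(3EI) = 21.33/EI.
With EI = 56000 kN·m²: δ_0 = 0.011739 m and δ_{BB} = 0.000381 m/kN.
Compatibility — the spring shortens by R_B/k under the reaction it provides: δ_0 − R_B·δ_{BB} = R_B/k. With 1/k = 0.000084 m/kN, R_B = δ_0 / (δ_{BB} + 1/k) = 0.011739 / (0.000381 + 0.000084) = 25.25 kN.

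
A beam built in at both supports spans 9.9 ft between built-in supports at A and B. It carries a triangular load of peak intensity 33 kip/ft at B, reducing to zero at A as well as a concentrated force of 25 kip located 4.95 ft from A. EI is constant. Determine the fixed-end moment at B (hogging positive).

M_B = 192.7 kip·ft

Take the two fixed-end moments M_A, M_B as redundants; the released structure is the simple span AB.
End rotations of the released simple span under the applied load (×1/EI):
  at A: triangular load, peak 33: 7w₀L³/(360EI) = 622.6/EI
  at B: triangular load, peak 33: w₀L³/(45EI) = 711.6/EI
  at A: point load 25 at a = 4.95: Pab(L + b)/(6LEI) = 153.1/EI
  at B: point load 25 at a = 4.95: Pab(L + a)/(6LEI) = 153.1/EI
  θ_A0 = 775.7/EI,  θ_B0 = 864.7/EI
Flexibility coefficients: a unit moment at one end gives L/(3EI) there and L/(6EI) at the far end, so f₁₁ = f₂₂ = 3.3/EI and f₁₂ = f₂₁ = 1.65/EI.
Compatibility — zero rotation at each built-in end:
  3.3 M_A + 1.65 M_B = 775.7
  1.65 M_A + 3.3 M_B = 864.7
Solving the pair gives M_A = 138.7 kip·ft and M_B = 192.7 kip·ft (hogging).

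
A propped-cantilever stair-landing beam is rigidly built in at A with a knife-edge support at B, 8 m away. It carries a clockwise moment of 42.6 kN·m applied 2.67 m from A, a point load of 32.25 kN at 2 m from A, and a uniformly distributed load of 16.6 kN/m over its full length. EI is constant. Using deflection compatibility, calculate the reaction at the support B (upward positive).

Remove the prop at B; the released (primary) structure is a cantilever built in at A.
Downward deflection at the released point B due to the loads:
  clockwise couple 42.6 at a = 2.67: M₀a(2L − a)/(2EI) = 758.1/EI
  point load 32.25 at a = 2: Pa²(3L − a)/(6EI) = 473/EI
  UDL 16.6: wL⁴/(8EI) = 8499/EI
  δ_0 = 9730/EI
Flexibility coefficient — unit upward force at B: δ_{BB} = L³/(3EI) = 170.7/EI.
The prop prevents deflection at B: R_B = δ_0/δ_{BB} = 9730/170.7 = 57.01 kN.

R_B = 57.01 kN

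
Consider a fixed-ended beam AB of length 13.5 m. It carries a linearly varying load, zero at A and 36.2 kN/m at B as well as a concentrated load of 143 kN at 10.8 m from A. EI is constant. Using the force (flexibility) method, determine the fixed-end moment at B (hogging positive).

Release both end moments; the primary structure is a simply-supported span AB with redundants M_A and M_B.
End rotations of the released simple span under the applied load (×1/EI):
  at A: triangular load, peak 36.2: 7w₀L³/(360EI) = 1732/EI
  at B: triangular load, peak 36.2: w₀L³/(45EI) = 1979/EI
  at A: point load 143 at a = 10.8: Pab(L + b)/(6LEI) = 834/EI
  at B: point load 143 at a = 10.8: Pab(L + a)/(6LEI) = 1251/EI
  θ_A0 = 2566/EI,  θ_B0 = 3230/EI
Flexibility coefficients: a unit moment at one end gives L/(3EI) there and L/(6EI) at the far end, so f₁₁ = f₂₂ = 4.5/EI and f₁₂ = f₂₁ = 2.25/EI.
Compatibility — zero rotation at each built-in end:
  4.5 M_A + 2.25 M_B = 2566
  2.25 M_A + 4.5 M_B = 3230
Solving the pair gives M_A = 281.7 kN·m and M_B = 577 kN·m (hogging).

M_B = 577 kN·m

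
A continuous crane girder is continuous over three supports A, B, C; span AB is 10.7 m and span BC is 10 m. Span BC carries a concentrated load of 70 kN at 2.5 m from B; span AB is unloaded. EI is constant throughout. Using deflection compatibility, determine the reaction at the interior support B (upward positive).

R_B = 63.23 kN

Insert a hinge at B; M_B is the redundant, and each span becomes simply supported.
End slopes at the hinge B, treating each span as simply supported:
  span BC: point load 70 at a = 2.5: Pab(L + b)/(6LEI) = 382.8/EI
  relative rotation θ_0 = (0 + 382.8)/EI = 382.8/EI
A unit hogging moment at B produces rotation L₁/(3EI) + L₂/(3EI) = 6.9/EI.
Compatibility: M_B·(L₁+L₂)/(3EI) = θ_0, giving M_B = 55.48 kN·m (hogging).
Span AB, ΣM about A with M_B applied at B: R_B^{AB}·10.7 = 0 + 55.48, so R_B^{AB} = 5.185 kN and R_A = 0 − 5.185 = -5.185 kN.
Span BC, ΣM about C: R_B^{BC}·10 = 525 + 55.48, so R_B^{BC} = 58.05 kN and R_C = 70 − 58.05 = 11.95 kN.
R_B = 5.185 + 58.05 = 63.23 kN.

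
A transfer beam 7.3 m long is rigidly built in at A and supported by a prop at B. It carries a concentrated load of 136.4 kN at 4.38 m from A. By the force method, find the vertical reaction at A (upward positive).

R_A = 77.48 kN

Take the reaction at B as the redundant and release it; the primary structure is a cantilever fixed at A.
Deflection at B on the released cantilever, summing each load's contribution:
  point load 136.4 at a = 4.38: Pa²(3L − a)/(6EI) = 7641/EI
Flexibility coefficient — unit upward force at B: δ_{BB} = L³/(3EI) = 129.7/EI.
Compatibility at B: δ_0 − R_B·δ_{BB} = 0, so R_B = 7641/129.7 = 58.92 kN.
Vertical equilibrium: R_A = ΣP − R_B = 136.4 − 58.92 = 77.48 kN.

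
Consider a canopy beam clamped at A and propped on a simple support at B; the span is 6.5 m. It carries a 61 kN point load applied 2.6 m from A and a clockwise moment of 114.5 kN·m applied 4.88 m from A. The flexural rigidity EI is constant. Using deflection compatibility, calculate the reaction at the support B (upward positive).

R_B = 37.47 kN

Remove the prop at B; the released (primary) structure is a cantilever built in at A.
Primary-structure tip deflection at B by superposition:
  point load 61 at a = 2.6: Pa²(3L − a)/(6EI) = 1161/EI
  clockwise couple 114.5 at a = 4.88: M₀a(2L − a)/(2EI) = 2269/EI
  δ_0 = 3430/EI
Tip deflection under a unit load at B: L³/(3EI) = 91.54/EI.
The prop prevents deflection at B: R_B = δ_0/δ_{BB} = 3430/91.54 = 37.47 kN.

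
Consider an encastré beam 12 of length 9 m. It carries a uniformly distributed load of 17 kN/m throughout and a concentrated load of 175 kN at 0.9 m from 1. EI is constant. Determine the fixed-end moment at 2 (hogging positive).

Take the two fixed-end moments M_1, M_2 as redundants; the released structure is the simple span 12.
On the primary (simply-supported) span, the end slopes from the loading are:
  at 1: UDL 17: wL³/(24EI) = 516.4/EI
  at 2: UDL 17: wL³/(24EI) = 516.4/EI
  at 1: point load 175 at a = 0.9: Pab(L + b)/(6LEI) = 404/EI
  at 2: point load 175 at a = 0.9: Pab(L + a)/(6LEI) = 233.9/EI
  θ_10 = 920.4/EI,  θ_20 = 750.3/EI
Flexibility coefficients: a unit moment at one end gives L/(3EI) there and L/(6EI) at the far end, so f₁₁ = f₂₂ = 3/EI and f₁₂ = f₂₁ = 1.5/EI.
Compatibility — zero rotation at each built-in end:
  3 M_1 + 1.5 M_2 = 920.4
  1.5 M_1 + 3 M_2 = 750.3
Solving the pair gives M_1 = 242.3 kN·m and M_2 = 128.9 kN·m (hogging).

M_2 = 128.9 kN·m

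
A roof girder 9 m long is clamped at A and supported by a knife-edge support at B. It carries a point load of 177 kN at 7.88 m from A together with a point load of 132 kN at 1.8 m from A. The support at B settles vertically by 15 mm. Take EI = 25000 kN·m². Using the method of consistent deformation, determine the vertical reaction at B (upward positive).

R_B = 150 kN

Release the roller at B. Primary structure: cantilever fixed at A.
Primary-structure tip deflection at B by superposition:
  point load 177 at a = 7.88: Pa²(3L − a)/(6EI) = 35024/EI
  point load 132 at a = 1.8: Pa²(3L − a)/(6EI) = 1796/EI
  δ_0 = 36820/EI
Tip deflection under a unit load at B: L³/(3EI) = 243/EI.
With EI = 25000 kN·m²: δ_0 = 1.4728 m and δ_{BB} = 0.00972 m/kN.
Compatibility — the beam at B must follow the support down by 0.015 m: δ_0 − R_B·δ_{BB} = 0.015, so R_B = (1.4728 − 0.015)/0.00972 = 150 kN.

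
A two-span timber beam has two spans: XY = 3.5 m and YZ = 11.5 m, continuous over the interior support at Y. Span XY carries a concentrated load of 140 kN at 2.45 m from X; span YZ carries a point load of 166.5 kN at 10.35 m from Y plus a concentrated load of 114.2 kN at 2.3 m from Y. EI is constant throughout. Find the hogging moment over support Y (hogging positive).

Take M_Y as the redundant. Released structure: two simple spans XY and YZ with a hinge at Y.
End slopes at the hinge Y, treating each span as simply supported:
  span XY: point load 140 at a = 2.45: Pab(L + a)/(6LEI) = 102/EI
  span YZ: point load 166.5 at a = 10.35: Pab(L + b)/(6LEI) = 363.3/EI
  span YZ: point load 114.2 at a = 2.3: Pab(L + b)/(6LEI) = 724.9/EI
  relative rotation θ_0 = (102 + 1088)/EI = 1190/EI
A unit hogging moment at Y produces rotation L₁/(3EI) + L₂/(3EI) = 5/EI.
Compatibility: M_Y·(L₁+L₂)/(3EI) = θ_0, giving M_Y = 238.1 kN·m (hogging).

M_Y = 238.1 kN·m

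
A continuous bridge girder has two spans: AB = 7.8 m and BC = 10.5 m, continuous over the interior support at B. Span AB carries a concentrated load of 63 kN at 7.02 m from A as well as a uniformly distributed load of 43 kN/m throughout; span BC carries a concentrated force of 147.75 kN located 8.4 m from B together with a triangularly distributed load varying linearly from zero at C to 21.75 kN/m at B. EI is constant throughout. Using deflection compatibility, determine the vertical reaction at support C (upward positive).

R_C = 124.4 kN

Insert a hinge at B; M_B is the redundant, and each span becomes simply supported.
End slopes at the hinge B, treating each span as simply supported:
  span AB: point load 63 at a = 7.02: Pab(L + a)/(6LEI) = 109.2/EI
  span AB: UDL 43: wL³/(24EI) = 850.2/EI
  span BC: point load 147.75 at a = 8.4: Pab(L + b)/(6LEI) = 521.3/EI
  span BC: triangular load, peak 21.75: w₀L³/(45EI) = 559.5/EI
  relative rotation θ_0 = (959.5 + 1081)/EI = 2040/EI
A unit hogging moment at B produces rotation L₁/(3EI) + L₂/(3EI) = 6.1/EI.
Compatibility: M_B·(L₁+L₂)/(3EI) = θ_0, giving M_B = 334.5 kN·m (hogging).
Span BC, ΣM about C: R_B^{BC}·10.5 = 1110 + 334.5, so R_B^{BC} = 137.5 kN and R_C = 261.9 − 137.5 = 124.4 kN.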